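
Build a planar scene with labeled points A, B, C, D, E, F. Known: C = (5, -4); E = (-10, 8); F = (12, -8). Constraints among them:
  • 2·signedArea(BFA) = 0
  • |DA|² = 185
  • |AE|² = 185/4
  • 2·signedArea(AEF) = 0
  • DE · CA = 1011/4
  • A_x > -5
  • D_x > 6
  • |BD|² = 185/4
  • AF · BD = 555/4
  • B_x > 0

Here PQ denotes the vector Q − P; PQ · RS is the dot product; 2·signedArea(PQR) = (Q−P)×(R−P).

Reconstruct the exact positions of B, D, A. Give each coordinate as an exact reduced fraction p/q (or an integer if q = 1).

1. A_x = -9/2  [line 16·x + 22·y + -16 = 0 ∩ |AE|² = 185/4]
2. A_y = 4  [line 16·x + 22·y + -16 = 0 ∩ |AE|² = 185/4]
   → A = (-9/2, 4)
3. D_x = 13/2  [line 19/2·x + -8·y + -375/4 = 0 ∩ |DA|² = 185]
4. D_y = -4  [line 19/2·x + -8·y + -375/4 = 0 ∩ |DA|² = 185]
   → D = (13/2, -4)
5. B_x = 1  [2·signedArea(BFA) = 0 ∩ AF · BD = 555/4]
6. B_y = 0  [2·signedArea(BFA) = 0 ∩ AF · BD = 555/4]
   → B = (1, 0)

A = (-9/2, 4)
B = (1, 0)
D = (13/2, -4)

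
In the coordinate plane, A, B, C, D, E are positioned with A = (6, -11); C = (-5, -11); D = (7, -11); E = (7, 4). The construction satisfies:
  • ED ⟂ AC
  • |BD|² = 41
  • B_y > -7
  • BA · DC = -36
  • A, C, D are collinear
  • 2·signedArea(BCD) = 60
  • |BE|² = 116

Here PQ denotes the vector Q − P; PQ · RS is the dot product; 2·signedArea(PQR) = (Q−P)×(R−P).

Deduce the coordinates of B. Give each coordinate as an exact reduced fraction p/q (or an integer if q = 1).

1. B_x = 3  [BA · DC = -36 ∩ 2·signedArea(BCD) = 60]
2. B_y = -6  [BA · DC = -36 ∩ 2·signedArea(BCD) = 60]
   → B = (3, -6)

B = (3, -6)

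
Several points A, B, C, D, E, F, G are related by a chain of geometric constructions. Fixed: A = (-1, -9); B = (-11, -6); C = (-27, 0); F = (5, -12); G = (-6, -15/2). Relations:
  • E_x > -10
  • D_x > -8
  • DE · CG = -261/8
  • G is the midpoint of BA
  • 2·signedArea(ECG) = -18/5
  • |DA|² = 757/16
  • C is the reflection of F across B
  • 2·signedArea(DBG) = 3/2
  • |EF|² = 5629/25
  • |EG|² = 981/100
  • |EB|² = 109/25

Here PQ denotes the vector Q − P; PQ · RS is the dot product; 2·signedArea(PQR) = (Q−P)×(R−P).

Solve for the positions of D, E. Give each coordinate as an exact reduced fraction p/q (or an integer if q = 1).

D = (-15/2, -27/4)
E = (-9, -33/5)

1. E_x = -9  [line 15/2·x + 21·y + 2061/10 = 0 ∩ |EB|² = 109/25]
2. E_y = -33/5  [line 15/2·x + 21·y + 2061/10 = 0 ∩ |EB|² = 109/25]
   → E = (-9, -33/5)
3. D_x = -15/2  [2·signedArea(DBG) = 3/2 ∩ DE · CG = -261/8]
4. D_y = -27/4  [2·signedArea(DBG) = 3/2 ∩ DE · CG = -261/8]
   → D = (-15/2, -27/4)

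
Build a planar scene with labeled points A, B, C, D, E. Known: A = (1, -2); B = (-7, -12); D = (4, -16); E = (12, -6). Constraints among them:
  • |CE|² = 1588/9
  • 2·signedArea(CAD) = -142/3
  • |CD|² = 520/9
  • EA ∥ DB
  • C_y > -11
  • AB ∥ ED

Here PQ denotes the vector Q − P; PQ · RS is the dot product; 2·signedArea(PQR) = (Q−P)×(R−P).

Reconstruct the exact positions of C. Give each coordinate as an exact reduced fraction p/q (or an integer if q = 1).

1. C_x = -2/3  [line 14·x + 3·y + 118/3 = 0 ∩ |CD|² = 520/9]
2. C_y = -10  [line 14·x + 3·y + 118/3 = 0 ∩ |CD|² = 520/9]
   → C = (-2/3, -10)

C = (-2/3, -10)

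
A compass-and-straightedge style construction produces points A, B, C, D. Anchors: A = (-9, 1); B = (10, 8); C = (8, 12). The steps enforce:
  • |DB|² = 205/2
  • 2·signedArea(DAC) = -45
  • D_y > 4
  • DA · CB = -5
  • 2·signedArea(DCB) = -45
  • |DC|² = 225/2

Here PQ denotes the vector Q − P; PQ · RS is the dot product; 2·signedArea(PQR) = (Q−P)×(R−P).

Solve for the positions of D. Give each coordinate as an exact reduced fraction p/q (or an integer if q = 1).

D = (1/2, 9/2)

1. D_x = 1/2  [2·signedArea(DAC) = -45 ∩ DA · CB = -5]
2. D_y = 9/2  [2·signedArea(DAC) = -45 ∩ DA · CB = -5]
   → D = (1/2, 9/2)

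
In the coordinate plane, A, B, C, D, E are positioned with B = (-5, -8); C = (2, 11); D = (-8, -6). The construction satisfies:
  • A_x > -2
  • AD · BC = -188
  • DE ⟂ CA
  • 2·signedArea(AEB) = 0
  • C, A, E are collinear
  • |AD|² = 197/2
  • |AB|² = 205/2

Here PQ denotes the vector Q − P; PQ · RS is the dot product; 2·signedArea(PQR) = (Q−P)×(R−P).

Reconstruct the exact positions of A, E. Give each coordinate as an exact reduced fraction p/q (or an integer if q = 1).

1. A_x = -3/2  [line -7·x + -19·y + 18 = 0 ∩ |AB|² = 205/2]
2. A_y = 3/2  [line -7·x + -19·y + 18 = 0 ∩ |AB|² = 205/2]
   → A = (-3/2, 3/2)
3. E_x = -1931/410  [2·signedArea(AEB) = 0 ∩ DE ⟂ CA]
4. E_y = -2957/410  [2·signedArea(AEB) = 0 ∩ DE ⟂ CA]
   → E = (-1931/410, -2957/410)

A = (-3/2, 3/2)
E = (-1931/410, -2957/410)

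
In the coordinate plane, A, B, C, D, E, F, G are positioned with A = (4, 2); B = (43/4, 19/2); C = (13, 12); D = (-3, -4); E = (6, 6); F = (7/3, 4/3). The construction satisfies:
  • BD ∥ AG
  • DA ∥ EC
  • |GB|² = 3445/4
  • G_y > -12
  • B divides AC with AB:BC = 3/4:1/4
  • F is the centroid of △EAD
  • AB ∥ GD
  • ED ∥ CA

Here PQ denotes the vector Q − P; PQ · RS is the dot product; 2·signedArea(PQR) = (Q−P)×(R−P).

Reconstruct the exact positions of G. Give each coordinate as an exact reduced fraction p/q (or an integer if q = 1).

G = (-39/4, -23/2)

1. G_x = -39/4  [AB ∥ GD ∩ BD ∥ AG]
2. G_y = -23/2  [AB ∥ GD ∩ BD ∥ AG]
   → G = (-39/4, -23/2)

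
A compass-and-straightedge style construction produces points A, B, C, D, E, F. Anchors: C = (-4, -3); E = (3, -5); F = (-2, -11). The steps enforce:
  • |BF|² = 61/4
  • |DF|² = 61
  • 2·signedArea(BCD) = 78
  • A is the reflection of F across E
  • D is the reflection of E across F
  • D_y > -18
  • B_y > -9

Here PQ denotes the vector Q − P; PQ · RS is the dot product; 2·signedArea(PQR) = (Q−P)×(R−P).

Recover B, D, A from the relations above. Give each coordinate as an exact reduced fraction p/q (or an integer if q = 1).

1. D_x = -7  [D is the reflection of E across F]
2. D_y = -17  [D is the reflection of E across F]
   → D = (-7, -17)
3. A_x = 8  [A is the reflection of F across E]
4. A_y = 1  [A is the reflection of F across E]
   → A = (8, 1)
5. B_x = 1/2  [line 14·x + -3·y + -31 = 0 ∩ |BF|² = 61/4]
6. B_y = -8  [line 14·x + -3·y + -31 = 0 ∩ |BF|² = 61/4]
   → B = (1/2, -8)

A = (8, 1)
B = (1/2, -8)
D = (-7, -17)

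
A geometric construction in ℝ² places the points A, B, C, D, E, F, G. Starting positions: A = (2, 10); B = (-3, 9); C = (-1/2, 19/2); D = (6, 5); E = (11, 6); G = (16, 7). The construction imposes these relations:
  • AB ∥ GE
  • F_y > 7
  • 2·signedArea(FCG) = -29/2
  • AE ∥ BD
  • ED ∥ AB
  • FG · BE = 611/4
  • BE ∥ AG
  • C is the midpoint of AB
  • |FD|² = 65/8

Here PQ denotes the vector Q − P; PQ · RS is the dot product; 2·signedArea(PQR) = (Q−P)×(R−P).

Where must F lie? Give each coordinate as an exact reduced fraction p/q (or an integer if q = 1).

F = (21/4, 31/4)

1. F_x = 21/4  [2·signedArea(FCG) = -29/2 ∩ FG · BE = 611/4]
2. F_y = 31/4  [2·signedArea(FCG) = -29/2 ∩ FG · BE = 611/4]
   → F = (21/4, 31/4)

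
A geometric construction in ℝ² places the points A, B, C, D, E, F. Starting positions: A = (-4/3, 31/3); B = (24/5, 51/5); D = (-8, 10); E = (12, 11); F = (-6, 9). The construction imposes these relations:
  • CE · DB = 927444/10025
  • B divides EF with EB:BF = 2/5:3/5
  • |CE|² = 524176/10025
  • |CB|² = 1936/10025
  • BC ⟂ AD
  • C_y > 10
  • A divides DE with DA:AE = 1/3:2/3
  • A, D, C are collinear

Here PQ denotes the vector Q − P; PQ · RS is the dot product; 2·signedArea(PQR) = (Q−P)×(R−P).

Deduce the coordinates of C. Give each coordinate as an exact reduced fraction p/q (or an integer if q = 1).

C = (1916/401, 21331/2005)

1. C_x = 1916/401  [A, D, C are collinear ∩ BC ⟂ AD]
2. C_y = 21331/2005  [A, D, C are collinear ∩ BC ⟂ AD]
   → C = (1916/401, 21331/2005)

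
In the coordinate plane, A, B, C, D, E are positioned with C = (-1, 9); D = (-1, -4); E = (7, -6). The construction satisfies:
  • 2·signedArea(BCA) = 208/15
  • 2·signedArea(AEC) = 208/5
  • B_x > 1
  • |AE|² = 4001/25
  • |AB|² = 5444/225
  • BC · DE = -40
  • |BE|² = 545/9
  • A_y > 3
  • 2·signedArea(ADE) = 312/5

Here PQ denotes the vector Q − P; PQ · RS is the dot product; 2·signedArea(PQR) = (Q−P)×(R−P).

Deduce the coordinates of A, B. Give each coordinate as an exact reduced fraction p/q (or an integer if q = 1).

A = (-1, 19/5)
B = (5/3, -1/3)

1. A_x = -1  [2·signedArea(AEC) = 208/5 ∩ 2·signedArea(ADE) = 312/5]
2. A_y = 19/5  [2·signedArea(AEC) = 208/5 ∩ 2·signedArea(ADE) = 312/5]
   → A = (-1, 19/5)
3. B_x = 5/3  [BC · DE = -40 ∩ 2·signedArea(BCA) = 208/15]
4. B_y = -1/3  [BC · DE = -40 ∩ 2·signedArea(BCA) = 208/15]
   → B = (5/3, -1/3)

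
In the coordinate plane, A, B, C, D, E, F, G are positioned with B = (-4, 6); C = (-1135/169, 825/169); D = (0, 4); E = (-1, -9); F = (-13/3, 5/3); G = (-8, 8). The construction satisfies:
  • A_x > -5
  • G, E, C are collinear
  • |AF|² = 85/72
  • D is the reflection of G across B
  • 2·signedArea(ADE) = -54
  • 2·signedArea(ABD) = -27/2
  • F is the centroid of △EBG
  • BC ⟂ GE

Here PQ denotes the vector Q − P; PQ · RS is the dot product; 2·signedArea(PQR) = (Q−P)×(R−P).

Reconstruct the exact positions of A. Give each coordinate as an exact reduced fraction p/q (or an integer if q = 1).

A = (-17/4, 11/4)

1. A_x = -17/4  [2·signedArea(ADE) = -54 ∩ 2·signedArea(ABD) = -27/2]
2. A_y = 11/4  [2·signedArea(ADE) = -54 ∩ 2·signedArea(ABD) = -27/2]
   → A = (-17/4, 11/4)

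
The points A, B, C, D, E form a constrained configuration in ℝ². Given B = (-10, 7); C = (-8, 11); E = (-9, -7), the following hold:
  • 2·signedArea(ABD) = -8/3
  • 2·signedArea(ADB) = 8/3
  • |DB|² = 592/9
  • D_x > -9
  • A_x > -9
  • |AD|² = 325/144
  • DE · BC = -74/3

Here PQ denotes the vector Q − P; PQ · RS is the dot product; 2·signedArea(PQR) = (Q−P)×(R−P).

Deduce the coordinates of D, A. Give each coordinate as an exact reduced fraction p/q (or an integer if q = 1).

1. D_x = -26/3  [line -2·x + -4·y + -64/3 = 0 ∩ |DB|² = 592/9]
2. D_y = -1  [line -2·x + -4·y + -64/3 = 0 ∩ |DB|² = 592/9]
   → D = (-26/3, -1)
3. A_x = -35/4  [line -8·x + -4/3·y + -220/3 = 0 ∩ |AD|² = 325/144]
4. A_y = -5/2  [line -8·x + -4/3·y + -220/3 = 0 ∩ |AD|² = 325/144]
   → A = (-35/4, -5/2)

A = (-35/4, -5/2)
D = (-26/3, -1)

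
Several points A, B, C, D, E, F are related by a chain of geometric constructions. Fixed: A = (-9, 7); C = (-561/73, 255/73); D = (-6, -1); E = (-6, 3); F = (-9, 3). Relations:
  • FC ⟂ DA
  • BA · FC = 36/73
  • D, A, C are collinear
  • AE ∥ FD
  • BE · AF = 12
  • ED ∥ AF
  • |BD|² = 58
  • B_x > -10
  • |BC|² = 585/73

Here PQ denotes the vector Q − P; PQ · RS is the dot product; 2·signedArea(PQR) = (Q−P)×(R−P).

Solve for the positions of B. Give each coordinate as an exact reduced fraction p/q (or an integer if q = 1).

B = (-9, 6)

1. B_x = -9  [BA · FC = 36/73 ∩ BE · AF = 12]
2. B_y = 6  [BA · FC = 36/73 ∩ BE · AF = 12]
   → B = (-9, 6)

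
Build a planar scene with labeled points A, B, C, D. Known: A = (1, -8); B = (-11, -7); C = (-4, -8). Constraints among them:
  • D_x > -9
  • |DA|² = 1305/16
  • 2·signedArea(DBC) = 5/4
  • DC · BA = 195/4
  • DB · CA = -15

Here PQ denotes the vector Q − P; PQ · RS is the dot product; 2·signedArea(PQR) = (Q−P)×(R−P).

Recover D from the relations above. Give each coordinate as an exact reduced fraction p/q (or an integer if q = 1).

1. D_x = -8  [2·signedArea(DBC) = 5/4 ∩ DB · CA = -15]
2. D_y = -29/4  [2·signedArea(DBC) = 5/4 ∩ DB · CA = -15]
   → D = (-8, -29/4)

D = (-8, -29/4)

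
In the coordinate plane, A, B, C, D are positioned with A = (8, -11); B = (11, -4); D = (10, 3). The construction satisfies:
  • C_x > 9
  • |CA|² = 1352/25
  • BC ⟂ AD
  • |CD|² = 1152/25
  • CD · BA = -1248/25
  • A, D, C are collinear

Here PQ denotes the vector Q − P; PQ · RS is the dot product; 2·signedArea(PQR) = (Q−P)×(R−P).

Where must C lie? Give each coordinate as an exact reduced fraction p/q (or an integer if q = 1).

1. C_x = 226/25  [A, D, C are collinear ∩ BC ⟂ AD]
2. C_y = -93/25  [A, D, C are collinear ∩ BC ⟂ AD]
   → C = (226/25, -93/25)

C = (226/25, -93/25)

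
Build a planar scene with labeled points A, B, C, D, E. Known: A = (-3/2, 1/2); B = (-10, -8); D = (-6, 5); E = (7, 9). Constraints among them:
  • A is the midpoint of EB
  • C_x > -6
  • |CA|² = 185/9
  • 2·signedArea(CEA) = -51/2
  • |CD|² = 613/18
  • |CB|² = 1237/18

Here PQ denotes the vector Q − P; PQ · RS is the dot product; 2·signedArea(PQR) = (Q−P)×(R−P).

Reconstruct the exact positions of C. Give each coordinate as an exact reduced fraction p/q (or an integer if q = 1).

1. C_x = -35/6  [line 17/2·x + -17/2·y + 85/2 = 0 ∩ |CB|² = 1237/18]
2. C_y = -5/6  [line 17/2·x + -17/2·y + 85/2 = 0 ∩ |CB|² = 1237/18]
   → C = (-35/6, -5/6)

C = (-35/6, -5/6)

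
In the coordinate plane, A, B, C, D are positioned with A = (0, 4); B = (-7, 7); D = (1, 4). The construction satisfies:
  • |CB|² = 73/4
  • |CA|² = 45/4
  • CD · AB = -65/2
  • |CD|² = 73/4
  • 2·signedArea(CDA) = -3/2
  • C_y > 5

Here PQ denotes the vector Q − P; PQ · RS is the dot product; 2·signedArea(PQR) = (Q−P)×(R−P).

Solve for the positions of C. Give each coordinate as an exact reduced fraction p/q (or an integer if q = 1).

1. C_x = -3  [2·signedArea(CDA) = -3/2 ∩ CD · AB = -65/2]
2. C_y = 11/2  [2·signedArea(CDA) = -3/2 ∩ CD · AB = -65/2]
   → C = (-3, 11/2)

C = (-3, 11/2)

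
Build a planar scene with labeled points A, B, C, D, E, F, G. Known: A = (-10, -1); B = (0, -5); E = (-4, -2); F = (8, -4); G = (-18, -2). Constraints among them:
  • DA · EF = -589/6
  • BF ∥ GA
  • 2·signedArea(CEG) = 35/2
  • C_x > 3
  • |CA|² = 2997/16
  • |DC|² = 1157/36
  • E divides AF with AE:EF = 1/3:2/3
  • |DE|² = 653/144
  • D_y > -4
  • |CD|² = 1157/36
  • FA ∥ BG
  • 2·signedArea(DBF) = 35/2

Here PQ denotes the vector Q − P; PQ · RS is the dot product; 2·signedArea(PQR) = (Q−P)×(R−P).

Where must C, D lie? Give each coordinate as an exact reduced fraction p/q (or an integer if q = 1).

C = (7/2, -13/4)
D = (-13/6, -37/12)

1. C_y = -13/4  [2·signedArea(CEG) = 35/2]
2. C_x = 7/2  [|CA|² = 2997/16]
   → C = (7/2, -13/4)
3. D_x = -13/6  [2·signedArea(DBF) = 35/2 ∩ DA · EF = -589/6]
4. D_y = -37/12  [2·signedArea(DBF) = 35/2 ∩ DA · EF = -589/6]
   → D = (-13/6, -37/12)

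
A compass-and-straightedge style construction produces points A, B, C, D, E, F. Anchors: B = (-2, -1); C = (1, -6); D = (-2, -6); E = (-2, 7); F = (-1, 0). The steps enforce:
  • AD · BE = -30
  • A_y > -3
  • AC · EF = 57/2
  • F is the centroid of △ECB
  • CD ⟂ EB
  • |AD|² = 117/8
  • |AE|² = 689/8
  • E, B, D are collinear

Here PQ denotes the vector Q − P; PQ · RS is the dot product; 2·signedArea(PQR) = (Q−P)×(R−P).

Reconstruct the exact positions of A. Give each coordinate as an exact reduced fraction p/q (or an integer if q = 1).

A = (-5/4, -9/4)

1. A_x = -5/4  [AC · EF = 57/2 ∩ AD · BE = -30]
2. A_y = -9/4  [AC · EF = 57/2 ∩ AD · BE = -30]
   → A = (-5/4, -9/4)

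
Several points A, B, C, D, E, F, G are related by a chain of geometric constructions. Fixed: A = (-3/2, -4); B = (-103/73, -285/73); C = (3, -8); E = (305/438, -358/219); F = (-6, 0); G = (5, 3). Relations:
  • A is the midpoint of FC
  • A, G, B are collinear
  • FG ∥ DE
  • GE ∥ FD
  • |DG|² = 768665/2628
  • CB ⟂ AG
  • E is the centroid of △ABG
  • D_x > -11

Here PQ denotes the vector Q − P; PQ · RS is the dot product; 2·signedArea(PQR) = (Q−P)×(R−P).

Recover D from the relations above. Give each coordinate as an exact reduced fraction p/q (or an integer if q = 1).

1. D_x = -4513/438  [FG ∥ DE ∩ GE ∥ FD]
2. D_y = -1015/219  [FG ∥ DE ∩ GE ∥ FD]
   → D = (-4513/438, -1015/219)

D = (-4513/438, -1015/219)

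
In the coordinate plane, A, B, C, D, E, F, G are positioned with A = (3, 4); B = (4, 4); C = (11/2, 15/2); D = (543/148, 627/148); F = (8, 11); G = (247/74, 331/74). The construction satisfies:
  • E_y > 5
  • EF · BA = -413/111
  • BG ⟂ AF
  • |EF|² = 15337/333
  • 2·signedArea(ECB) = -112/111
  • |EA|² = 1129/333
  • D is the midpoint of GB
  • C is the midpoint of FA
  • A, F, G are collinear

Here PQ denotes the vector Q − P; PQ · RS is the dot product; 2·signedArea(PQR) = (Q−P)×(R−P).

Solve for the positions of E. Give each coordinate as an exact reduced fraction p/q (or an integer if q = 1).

1. E_x = 475/111  [2·signedArea(ECB) = -112/111 ∩ EF · BA = -413/111]
2. E_y = 197/37  [2·signedArea(ECB) = -112/111 ∩ EF · BA = -413/111]
   → E = (475/111, 197/37)

E = (475/111, 197/37)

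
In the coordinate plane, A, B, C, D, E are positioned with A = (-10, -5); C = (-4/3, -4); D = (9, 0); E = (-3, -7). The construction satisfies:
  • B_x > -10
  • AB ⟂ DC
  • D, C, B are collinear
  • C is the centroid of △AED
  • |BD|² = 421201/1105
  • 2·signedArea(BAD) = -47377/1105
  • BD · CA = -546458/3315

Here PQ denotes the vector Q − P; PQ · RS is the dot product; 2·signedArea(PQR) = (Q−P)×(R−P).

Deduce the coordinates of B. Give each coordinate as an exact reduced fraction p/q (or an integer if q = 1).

1. B_x = -10174/1105  [D, C, B are collinear ∩ AB ⟂ DC]
2. B_y = -7788/1105  [D, C, B are collinear ∩ AB ⟂ DC]
   → B = (-10174/1105, -7788/1105)

B = (-10174/1105, -7788/1105)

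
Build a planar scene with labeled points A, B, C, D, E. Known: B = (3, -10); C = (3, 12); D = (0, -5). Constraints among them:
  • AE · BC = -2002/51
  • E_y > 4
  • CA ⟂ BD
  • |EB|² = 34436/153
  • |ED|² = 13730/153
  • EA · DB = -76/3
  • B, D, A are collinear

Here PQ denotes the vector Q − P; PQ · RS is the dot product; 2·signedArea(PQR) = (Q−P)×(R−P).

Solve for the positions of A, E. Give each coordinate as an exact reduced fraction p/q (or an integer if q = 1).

1. A_x = -114/17  [B, D, A are collinear ∩ CA ⟂ BD]
2. A_y = 105/17  [B, D, A are collinear ∩ CA ⟂ BD]
   → A = (-114/17, 105/17)
3. E_x = -21/17  [EA · DB = -76/3 ∩ AE · BC = -2002/51]
4. E_y = 224/51  [EA · DB = -76/3 ∩ AE · BC = -2002/51]
   → E = (-21/17, 224/51)

A = (-114/17, 105/17)
E = (-21/17, 224/51)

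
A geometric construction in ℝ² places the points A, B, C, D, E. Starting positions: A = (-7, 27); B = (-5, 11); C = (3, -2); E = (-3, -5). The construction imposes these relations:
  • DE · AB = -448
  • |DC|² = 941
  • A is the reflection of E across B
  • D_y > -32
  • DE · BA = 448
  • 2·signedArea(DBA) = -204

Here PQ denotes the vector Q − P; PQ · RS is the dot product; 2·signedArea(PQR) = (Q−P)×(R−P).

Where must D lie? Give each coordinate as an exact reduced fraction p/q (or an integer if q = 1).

1. D_x = 13  [DE · AB = -448 ∩ 2·signedArea(DBA) = -204]
2. D_y = -31  [DE · AB = -448 ∩ 2·signedArea(DBA) = -204]
   → D = (13, -31)

D = (13, -31)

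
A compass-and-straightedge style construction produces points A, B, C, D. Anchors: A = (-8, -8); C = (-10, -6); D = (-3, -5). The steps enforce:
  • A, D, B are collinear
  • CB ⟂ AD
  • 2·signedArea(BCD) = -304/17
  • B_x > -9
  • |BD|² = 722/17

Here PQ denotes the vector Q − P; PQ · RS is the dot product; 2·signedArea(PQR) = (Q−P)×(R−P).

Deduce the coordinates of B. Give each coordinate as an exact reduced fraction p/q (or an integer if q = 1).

B = (-146/17, -142/17)

1. B_x = -146/17  [A, D, B are collinear ∩ CB ⟂ AD]
2. B_y = -142/17  [A, D, B are collinear ∩ CB ⟂ AD]
   → B = (-146/17, -142/17)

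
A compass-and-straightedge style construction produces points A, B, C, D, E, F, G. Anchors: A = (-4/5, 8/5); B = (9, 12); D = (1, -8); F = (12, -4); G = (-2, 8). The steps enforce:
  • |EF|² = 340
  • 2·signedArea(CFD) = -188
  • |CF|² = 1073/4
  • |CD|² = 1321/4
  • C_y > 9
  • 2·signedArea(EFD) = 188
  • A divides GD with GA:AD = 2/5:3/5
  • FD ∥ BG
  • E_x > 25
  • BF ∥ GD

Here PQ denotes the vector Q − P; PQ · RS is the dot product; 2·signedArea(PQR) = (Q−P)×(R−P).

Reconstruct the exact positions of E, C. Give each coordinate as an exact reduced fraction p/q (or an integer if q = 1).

1. E_x = 26  [line 4·x + -11·y + -280 = 0 ∩ |EF|² = 340]
2. E_y = -16  [line 4·x + -11·y + -280 = 0 ∩ |EF|² = 340]
   → E = (26, -16)
3. C_x = 7/2  [line 4·x + -11·y + 96 = 0 ∩ |CD|² = 1321/4]
4. C_y = 10  [line 4·x + -11·y + 96 = 0 ∩ |CD|² = 1321/4]
   → C = (7/2, 10)

C = (7/2, 10)
E = (26, -16)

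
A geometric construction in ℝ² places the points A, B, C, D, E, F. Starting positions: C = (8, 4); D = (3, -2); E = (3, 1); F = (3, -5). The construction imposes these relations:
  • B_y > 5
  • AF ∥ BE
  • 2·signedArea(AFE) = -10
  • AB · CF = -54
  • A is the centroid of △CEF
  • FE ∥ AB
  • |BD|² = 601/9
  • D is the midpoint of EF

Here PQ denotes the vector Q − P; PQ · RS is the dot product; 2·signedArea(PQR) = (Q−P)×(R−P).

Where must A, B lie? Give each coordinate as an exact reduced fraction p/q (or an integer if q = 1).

1. A_x = 14/3  [A is the centroid of △CEF]
2. A_y = 0  [A is the centroid of △CEF]
   → A = (14/3, 0)
3. B_x = 14/3  [AF ∥ BE ∩ FE ∥ AB]
4. B_y = 6  [AF ∥ BE ∩ FE ∥ AB]
   → B = (14/3, 6)

A = (14/3, 0)
B = (14/3, 6)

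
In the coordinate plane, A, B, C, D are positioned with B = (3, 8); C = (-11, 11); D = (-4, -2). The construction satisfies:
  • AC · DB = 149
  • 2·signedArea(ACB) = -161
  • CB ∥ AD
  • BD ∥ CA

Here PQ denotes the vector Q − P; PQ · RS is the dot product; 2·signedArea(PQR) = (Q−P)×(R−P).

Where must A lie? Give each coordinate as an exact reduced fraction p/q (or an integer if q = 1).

A = (-18, 1)

1. A_x = -18  [CB ∥ AD ∩ BD ∥ CA]
2. A_y = 1  [CB ∥ AD ∩ BD ∥ CA]
   → A = (-18, 1)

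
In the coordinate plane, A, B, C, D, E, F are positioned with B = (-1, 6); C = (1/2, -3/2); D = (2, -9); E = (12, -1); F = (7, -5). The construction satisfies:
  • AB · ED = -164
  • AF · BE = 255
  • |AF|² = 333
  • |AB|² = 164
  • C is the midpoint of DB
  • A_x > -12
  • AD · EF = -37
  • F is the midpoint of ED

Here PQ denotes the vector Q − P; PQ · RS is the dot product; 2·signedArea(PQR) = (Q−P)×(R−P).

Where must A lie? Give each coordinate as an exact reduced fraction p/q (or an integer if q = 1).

A = (-11, -2)

1. A_x = -11  [AF · BE = 255 ∩ AB · ED = -164]
2. A_y = -2  [AF · BE = 255 ∩ AB · ED = -164]
   → A = (-11, -2)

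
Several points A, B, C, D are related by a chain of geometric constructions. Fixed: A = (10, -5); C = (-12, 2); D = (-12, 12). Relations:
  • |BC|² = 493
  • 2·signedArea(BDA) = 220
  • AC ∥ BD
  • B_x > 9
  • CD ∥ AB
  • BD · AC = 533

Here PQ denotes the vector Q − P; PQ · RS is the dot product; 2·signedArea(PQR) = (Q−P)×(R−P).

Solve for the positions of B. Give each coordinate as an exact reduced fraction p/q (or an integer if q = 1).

1. B_x = 10  [AC ∥ BD ∩ CD ∥ AB]
2. B_y = 5  [AC ∥ BD ∩ CD ∥ AB]
   → B = (10, 5)

B = (10, 5)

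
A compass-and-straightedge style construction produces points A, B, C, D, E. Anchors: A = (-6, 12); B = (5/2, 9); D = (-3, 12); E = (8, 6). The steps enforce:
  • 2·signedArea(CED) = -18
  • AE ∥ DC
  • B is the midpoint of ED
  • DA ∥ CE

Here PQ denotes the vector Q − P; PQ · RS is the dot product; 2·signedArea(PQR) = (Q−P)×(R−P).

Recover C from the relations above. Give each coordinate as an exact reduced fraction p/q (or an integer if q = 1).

C = (11, 6)

1. C_x = 11  [DA ∥ CE ∩ AE ∥ DC]
2. C_y = 6  [DA ∥ CE ∩ AE ∥ DC]
   → C = (11, 6)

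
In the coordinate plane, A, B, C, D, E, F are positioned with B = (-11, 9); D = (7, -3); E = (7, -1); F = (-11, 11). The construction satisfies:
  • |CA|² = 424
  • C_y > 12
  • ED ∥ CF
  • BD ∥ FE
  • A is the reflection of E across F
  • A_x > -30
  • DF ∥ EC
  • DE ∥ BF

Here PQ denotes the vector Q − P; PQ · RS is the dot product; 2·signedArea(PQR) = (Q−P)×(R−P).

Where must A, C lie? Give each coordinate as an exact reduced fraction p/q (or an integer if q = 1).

1. A_x = -29  [A is the reflection of E across F]
2. A_y = 23  [A is the reflection of E across F]
   → A = (-29, 23)
3. C_x = -11  [ED ∥ CF ∩ DF ∥ EC]
4. C_y = 13  [ED ∥ CF ∩ DF ∥ EC]
   → C = (-11, 13)

A = (-29, 23)
C = (-11, 13)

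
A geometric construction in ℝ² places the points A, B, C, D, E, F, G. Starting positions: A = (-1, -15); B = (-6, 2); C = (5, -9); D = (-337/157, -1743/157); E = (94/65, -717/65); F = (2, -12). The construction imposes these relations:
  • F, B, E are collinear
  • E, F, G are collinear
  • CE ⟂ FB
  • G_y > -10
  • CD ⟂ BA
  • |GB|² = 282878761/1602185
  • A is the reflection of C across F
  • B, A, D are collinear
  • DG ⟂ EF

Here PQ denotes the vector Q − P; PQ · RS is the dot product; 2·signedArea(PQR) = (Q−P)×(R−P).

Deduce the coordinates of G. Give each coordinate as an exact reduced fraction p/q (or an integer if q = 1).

1. G_x = 6046/10205  [E, F, G are collinear ∩ DG ⟂ EF]
2. G_y = -97323/10205  [E, F, G are collinear ∩ DG ⟂ EF]
   → G = (6046/10205, -97323/10205)

G = (6046/10205, -97323/10205)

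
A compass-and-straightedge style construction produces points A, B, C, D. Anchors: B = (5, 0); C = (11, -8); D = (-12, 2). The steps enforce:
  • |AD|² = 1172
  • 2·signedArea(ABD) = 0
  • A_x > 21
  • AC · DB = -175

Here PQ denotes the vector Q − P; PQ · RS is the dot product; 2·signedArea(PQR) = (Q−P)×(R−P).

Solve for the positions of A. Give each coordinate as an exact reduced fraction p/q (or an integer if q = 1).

A = (22, -2)

1. A_x = 22  [2·signedArea(ABD) = 0 ∩ AC · DB = -175]
2. A_y = -2  [2·signedArea(ABD) = 0 ∩ AC · DB = -175]
   → A = (22, -2)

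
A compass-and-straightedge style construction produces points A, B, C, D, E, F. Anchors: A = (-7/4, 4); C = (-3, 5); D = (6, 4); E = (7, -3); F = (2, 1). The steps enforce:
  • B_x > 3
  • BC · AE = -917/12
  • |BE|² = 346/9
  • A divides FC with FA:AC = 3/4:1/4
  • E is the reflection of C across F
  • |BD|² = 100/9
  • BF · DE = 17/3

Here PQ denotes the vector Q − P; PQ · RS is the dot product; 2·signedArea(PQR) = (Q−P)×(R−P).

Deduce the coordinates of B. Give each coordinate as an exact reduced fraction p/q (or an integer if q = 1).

B = (10/3, 2)

1. B_x = 10/3  [BF · DE = 17/3 ∩ BC · AE = -917/12]
2. B_y = 2  [BF · DE = 17/3 ∩ BC · AE = -917/12]
   → B = (10/3, 2)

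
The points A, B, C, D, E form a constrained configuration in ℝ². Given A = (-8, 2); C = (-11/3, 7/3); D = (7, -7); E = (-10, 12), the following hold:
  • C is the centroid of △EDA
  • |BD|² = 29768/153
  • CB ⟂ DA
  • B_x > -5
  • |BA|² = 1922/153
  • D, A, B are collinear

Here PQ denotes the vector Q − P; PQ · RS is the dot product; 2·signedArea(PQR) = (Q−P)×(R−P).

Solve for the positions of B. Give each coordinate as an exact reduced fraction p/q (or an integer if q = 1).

B = (-253/51, 3/17)

1. B_x = -253/51  [D, A, B are collinear ∩ CB ⟂ DA]
2. B_y = 3/17  [D, A, B are collinear ∩ CB ⟂ DA]
   → B = (-253/51, 3/17)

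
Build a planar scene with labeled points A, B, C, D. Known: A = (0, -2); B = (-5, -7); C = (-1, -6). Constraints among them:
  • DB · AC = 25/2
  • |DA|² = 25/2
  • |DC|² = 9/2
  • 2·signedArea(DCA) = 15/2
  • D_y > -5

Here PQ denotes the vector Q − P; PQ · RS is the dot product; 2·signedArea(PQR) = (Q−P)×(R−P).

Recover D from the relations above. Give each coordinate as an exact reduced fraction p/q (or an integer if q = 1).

1. D_x = -5/2  [DB · AC = 25/2 ∩ 2·signedArea(DCA) = 15/2]
2. D_y = -9/2  [DB · AC = 25/2 ∩ 2·signedArea(DCA) = 15/2]
   → D = (-5/2, -9/2)

D = (-5/2, -9/2)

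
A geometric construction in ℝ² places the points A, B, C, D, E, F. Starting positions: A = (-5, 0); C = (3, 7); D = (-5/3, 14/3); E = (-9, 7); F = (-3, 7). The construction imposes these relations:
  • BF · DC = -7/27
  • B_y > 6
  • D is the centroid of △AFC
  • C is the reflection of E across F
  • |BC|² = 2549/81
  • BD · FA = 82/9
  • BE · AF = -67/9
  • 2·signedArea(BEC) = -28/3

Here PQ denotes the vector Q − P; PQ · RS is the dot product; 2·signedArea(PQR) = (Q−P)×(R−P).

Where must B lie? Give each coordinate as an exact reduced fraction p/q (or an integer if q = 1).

B = (-23/9, 56/9)

1. B_x = -23/9  [BF · DC = -7/27 ∩ 2·signedArea(BEC) = -28/3]
2. B_y = 56/9  [BF · DC = -7/27 ∩ 2·signedArea(BEC) = -28/3]
   → B = (-23/9, 56/9)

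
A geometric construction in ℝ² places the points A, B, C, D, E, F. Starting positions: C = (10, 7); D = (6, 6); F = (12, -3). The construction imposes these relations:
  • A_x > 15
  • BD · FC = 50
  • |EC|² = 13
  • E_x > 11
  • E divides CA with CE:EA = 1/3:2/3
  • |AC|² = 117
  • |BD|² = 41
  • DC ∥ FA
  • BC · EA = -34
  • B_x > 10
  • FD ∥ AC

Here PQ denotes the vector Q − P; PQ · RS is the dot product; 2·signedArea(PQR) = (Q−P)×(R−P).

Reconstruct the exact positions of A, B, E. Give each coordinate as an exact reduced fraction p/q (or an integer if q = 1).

1. A_x = 16  [FD ∥ AC ∩ DC ∥ FA]
2. A_y = -2  [FD ∥ AC ∩ DC ∥ FA]
   → A = (16, -2)
3. B_x = 11  [line 2·x + -10·y + -2 = 0 ∩ |BD|² = 41]
4. B_y = 2  [line 2·x + -10·y + -2 = 0 ∩ |BD|² = 41]
   → B = (11, 2)
5. E_x = 12  [BC · EA = -34 ∩ E divides CA with CE:EA = 1/3:2/3]
6. E_y = 4  [BC · EA = -34 ∩ E divides CA with CE:EA = 1/3:2/3]
   → E = (12, 4)

A = (16, -2)
B = (11, 2)
E = (12, 4)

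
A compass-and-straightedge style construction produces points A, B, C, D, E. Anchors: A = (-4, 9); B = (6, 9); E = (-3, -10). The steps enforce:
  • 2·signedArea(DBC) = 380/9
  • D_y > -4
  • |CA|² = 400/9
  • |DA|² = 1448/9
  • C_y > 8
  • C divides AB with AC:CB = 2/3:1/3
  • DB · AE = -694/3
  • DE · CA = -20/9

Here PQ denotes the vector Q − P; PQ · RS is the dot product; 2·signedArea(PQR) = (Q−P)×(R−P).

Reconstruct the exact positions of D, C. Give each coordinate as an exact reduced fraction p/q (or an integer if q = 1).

1. D_x = -10/3  [line -1·x + 19·y + 199/3 = 0 ∩ |DA|² = 1448/9]
2. D_y = -11/3  [line -1·x + 19·y + 199/3 = 0 ∩ |DA|² = 1448/9]
   → D = (-10/3, -11/3)
3. C_x = 8/3  [2·signedArea(DBC) = 380/9 ∩ C divides AB with AC:CB = 2/3:1/3]
4. C_y = 9  [2·signedArea(DBC) = 380/9 ∩ C divides AB with AC:CB = 2/3:1/3]
   → C = (8/3, 9)

C = (8/3, 9)
D = (-10/3, -11/3)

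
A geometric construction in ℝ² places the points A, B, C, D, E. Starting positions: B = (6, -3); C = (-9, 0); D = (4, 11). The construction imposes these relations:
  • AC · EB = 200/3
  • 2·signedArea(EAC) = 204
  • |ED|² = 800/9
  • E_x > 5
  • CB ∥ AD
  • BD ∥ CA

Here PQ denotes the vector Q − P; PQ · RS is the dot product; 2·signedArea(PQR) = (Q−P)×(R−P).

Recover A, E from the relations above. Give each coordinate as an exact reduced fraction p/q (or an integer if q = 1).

1. A_x = -11  [CB ∥ AD ∩ BD ∥ CA]
2. A_y = 14  [CB ∥ AD ∩ BD ∥ CA]
   → A = (-11, 14)
3. E_x = 16/3  [2·signedArea(EAC) = 204 ∩ AC · EB = 200/3]
4. E_y = 5/3  [2·signedArea(EAC) = 204 ∩ AC · EB = 200/3]
   → E = (16/3, 5/3)

A = (-11, 14)
E = (16/3, 5/3)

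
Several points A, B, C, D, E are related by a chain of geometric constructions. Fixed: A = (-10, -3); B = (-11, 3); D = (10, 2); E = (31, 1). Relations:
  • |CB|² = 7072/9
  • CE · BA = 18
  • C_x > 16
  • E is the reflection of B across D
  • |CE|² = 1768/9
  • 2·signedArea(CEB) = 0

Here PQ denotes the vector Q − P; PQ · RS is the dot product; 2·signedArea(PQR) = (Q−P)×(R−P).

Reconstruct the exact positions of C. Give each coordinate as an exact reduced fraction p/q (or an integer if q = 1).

1. C_x = 17  [2·signedArea(CEB) = 0 ∩ CE · BA = 18]
2. C_y = 5/3  [2·signedArea(CEB) = 0 ∩ CE · BA = 18]
   → C = (17, 5/3)

C = (17, 5/3)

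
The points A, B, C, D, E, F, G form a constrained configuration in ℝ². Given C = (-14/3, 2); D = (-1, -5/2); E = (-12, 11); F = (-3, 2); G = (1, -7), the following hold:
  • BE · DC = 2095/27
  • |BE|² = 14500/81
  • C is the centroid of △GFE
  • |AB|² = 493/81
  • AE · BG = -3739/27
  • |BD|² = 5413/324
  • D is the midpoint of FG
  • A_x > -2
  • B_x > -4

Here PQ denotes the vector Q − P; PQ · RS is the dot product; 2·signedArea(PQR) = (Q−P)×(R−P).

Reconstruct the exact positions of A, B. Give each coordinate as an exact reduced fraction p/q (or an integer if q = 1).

A = (-5/3, -1)
B = (-28/9, 1)

1. B_x = -28/9  [line 11/3·x + -9/2·y + 859/54 = 0 ∩ |BD|² = 5413/324]
2. B_y = 1  [line 11/3·x + -9/2·y + 859/54 = 0 ∩ |BD|² = 5413/324]
   → B = (-28/9, 1)
3. A_x = -5/3  [line -37/9·x + 8·y + 31/27 = 0 ∩ |AB|² = 493/81]
4. A_y = -1  [line -37/9·x + 8·y + 31/27 = 0 ∩ |AB|² = 493/81]
   → A = (-5/3, -1)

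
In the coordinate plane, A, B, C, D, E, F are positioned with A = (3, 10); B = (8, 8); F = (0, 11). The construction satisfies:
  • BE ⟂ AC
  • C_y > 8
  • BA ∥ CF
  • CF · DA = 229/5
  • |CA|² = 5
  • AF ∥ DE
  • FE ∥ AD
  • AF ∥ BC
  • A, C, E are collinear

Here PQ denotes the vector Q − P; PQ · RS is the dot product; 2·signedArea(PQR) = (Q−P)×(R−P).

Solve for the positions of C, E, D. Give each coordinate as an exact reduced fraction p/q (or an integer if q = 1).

C = (5, 9)
D = (54/5, 33/5)
E = (39/5, 38/5)

1. C_x = 5  [BA ∥ CF ∩ AF ∥ BC]
2. C_y = 9  [BA ∥ CF ∩ AF ∥ BC]
   → C = (5, 9)
3. E_x = 39/5  [A, C, E are collinear ∩ BE ⟂ AC]
4. E_y = 38/5  [A, C, E are collinear ∩ BE ⟂ AC]
   → E = (39/5, 38/5)
5. D_x = 54/5  [AF ∥ DE ∩ FE ∥ AD]
6. D_y = 33/5  [AF ∥ DE ∩ FE ∥ AD]
   → D = (54/5, 33/5)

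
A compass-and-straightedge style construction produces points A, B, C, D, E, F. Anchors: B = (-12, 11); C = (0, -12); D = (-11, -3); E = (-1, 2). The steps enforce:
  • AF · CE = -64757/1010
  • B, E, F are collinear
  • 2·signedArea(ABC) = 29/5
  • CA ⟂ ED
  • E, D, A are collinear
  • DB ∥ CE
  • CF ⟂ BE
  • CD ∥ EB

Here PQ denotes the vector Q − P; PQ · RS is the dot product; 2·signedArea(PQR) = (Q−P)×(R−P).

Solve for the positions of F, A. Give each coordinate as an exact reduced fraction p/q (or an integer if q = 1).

A = (-29/5, -2/5)
F = (1305/202, -829/202)

1. F_x = 1305/202  [B, E, F are collinear ∩ CF ⟂ BE]
2. F_y = -829/202  [B, E, F are collinear ∩ CF ⟂ BE]
   → F = (1305/202, -829/202)
3. A_x = -29/5  [E, D, A are collinear ∩ CA ⟂ ED]
4. A_y = -2/5  [E, D, A are collinear ∩ CA ⟂ ED]
   → A = (-29/5, -2/5)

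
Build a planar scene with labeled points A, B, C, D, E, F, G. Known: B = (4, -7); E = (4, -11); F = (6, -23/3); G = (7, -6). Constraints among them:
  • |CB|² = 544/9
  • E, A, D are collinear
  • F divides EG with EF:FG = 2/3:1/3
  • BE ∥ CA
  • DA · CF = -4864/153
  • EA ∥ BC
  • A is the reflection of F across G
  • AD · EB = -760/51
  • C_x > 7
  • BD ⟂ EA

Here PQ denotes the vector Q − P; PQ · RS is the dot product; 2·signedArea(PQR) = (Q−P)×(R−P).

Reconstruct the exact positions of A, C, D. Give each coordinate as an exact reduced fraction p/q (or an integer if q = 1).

A = (8, -13/3)
C = (8, -1/3)
D = (98/17, -137/17)

1. A_x = 8  [A is the reflection of F across G]
2. A_y = -13/3  [A is the reflection of F across G]
   → A = (8, -13/3)
3. C_x = 8  [BE ∥ CA ∩ EA ∥ BC]
4. C_y = -1/3  [BE ∥ CA ∩ EA ∥ BC]
   → C = (8, -1/3)
5. D_x = 98/17  [E, A, D are collinear ∩ BD ⟂ EA]
6. D_y = -137/17  [E, A, D are collinear ∩ BD ⟂ EA]
   → D = (98/17, -137/17)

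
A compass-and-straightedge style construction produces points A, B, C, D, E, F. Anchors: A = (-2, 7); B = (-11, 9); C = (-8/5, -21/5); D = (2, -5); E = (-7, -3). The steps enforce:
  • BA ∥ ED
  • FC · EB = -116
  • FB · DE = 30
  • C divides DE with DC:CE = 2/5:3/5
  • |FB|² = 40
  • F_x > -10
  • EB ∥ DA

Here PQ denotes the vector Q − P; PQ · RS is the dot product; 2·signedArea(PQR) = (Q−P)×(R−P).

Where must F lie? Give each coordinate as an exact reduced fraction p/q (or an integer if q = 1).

F = (-9, 3)

1. F_x = -9  [FB · DE = 30 ∩ FC · EB = -116]
2. F_y = 3  [FB · DE = 30 ∩ FC · EB = -116]
   → F = (-9, 3)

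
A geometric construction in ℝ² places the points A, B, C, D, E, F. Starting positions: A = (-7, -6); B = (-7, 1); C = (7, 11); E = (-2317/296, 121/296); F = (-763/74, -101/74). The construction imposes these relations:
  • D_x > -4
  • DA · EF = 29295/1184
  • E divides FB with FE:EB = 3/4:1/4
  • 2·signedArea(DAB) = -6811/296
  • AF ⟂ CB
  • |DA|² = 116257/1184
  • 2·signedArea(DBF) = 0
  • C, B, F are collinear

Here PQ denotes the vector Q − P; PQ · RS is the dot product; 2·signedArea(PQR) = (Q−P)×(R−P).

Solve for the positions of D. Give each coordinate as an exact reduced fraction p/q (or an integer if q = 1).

D = (-1099/296, 991/296)

1. D_x = -1099/296  [2·signedArea(DBF) = 0 ∩ DA · EF = 29295/1184]
2. D_y = 991/296  [2·signedArea(DBF) = 0 ∩ DA · EF = 29295/1184]
   → D = (-1099/296, 991/296)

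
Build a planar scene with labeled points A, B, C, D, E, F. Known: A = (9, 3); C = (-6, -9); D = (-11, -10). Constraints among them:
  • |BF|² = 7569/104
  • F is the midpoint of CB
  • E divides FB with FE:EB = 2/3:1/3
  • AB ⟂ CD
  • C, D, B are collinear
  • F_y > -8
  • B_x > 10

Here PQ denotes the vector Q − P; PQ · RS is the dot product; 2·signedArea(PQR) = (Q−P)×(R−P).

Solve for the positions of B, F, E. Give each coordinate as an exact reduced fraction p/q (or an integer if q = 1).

1. B_x = 279/26  [C, D, B are collinear ∩ AB ⟂ CD]
2. B_y = -147/26  [C, D, B are collinear ∩ AB ⟂ CD]
   → B = (279/26, -147/26)
3. F_x = 123/52  [F is the midpoint of CB]
4. F_y = -381/52  [F is the midpoint of CB]
   → F = (123/52, -381/52)
5. E_x = 413/52  [E divides FB with FE:EB = 2/3:1/3]
6. E_y = -323/52  [E divides FB with FE:EB = 2/3:1/3]
   → E = (413/52, -323/52)

B = (279/26, -147/26)
E = (413/52, -323/52)
F = (123/52, -381/52)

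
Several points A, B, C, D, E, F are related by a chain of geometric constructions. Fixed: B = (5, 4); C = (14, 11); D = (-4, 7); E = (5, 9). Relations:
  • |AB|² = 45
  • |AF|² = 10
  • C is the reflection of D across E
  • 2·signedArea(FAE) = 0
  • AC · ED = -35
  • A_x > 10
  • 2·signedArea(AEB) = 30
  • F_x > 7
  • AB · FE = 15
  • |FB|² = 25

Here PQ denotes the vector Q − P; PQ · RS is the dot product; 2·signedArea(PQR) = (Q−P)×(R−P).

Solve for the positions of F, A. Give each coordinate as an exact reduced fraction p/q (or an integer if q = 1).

A = (11, 7)
F = (8, 8)

1. A_x = 11  [2·signedArea(AEB) = 30 ∩ AC · ED = -35]
2. A_y = 7  [2·signedArea(AEB) = 30 ∩ AC · ED = -35]
   → A = (11, 7)
3. F_x = 8  [2·signedArea(FAE) = 0 ∩ AB · FE = 15]
4. F_y = 8  [2·signedArea(FAE) = 0 ∩ AB · FE = 15]
   → F = (8, 8)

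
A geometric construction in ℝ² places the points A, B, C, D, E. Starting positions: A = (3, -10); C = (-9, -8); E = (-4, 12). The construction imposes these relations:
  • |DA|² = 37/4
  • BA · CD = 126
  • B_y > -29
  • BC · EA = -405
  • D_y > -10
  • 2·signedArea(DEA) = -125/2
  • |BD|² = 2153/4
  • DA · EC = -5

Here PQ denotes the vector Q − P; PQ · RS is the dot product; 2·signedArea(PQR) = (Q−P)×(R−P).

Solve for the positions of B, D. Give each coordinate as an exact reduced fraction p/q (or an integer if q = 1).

1. D_x = 0  [2·signedArea(DEA) = -125/2 ∩ DA · EC = -5]
2. D_y = -19/2  [2·signedArea(DEA) = -125/2 ∩ DA · EC = -5]
   → D = (0, -19/2)
3. B_x = -14  [BC · EA = -405 ∩ BA · CD = 126]
4. B_y = -28  [BC · EA = -405 ∩ BA · CD = 126]
   → B = (-14, -28)

B = (-14, -28)
D = (0, -19/2)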